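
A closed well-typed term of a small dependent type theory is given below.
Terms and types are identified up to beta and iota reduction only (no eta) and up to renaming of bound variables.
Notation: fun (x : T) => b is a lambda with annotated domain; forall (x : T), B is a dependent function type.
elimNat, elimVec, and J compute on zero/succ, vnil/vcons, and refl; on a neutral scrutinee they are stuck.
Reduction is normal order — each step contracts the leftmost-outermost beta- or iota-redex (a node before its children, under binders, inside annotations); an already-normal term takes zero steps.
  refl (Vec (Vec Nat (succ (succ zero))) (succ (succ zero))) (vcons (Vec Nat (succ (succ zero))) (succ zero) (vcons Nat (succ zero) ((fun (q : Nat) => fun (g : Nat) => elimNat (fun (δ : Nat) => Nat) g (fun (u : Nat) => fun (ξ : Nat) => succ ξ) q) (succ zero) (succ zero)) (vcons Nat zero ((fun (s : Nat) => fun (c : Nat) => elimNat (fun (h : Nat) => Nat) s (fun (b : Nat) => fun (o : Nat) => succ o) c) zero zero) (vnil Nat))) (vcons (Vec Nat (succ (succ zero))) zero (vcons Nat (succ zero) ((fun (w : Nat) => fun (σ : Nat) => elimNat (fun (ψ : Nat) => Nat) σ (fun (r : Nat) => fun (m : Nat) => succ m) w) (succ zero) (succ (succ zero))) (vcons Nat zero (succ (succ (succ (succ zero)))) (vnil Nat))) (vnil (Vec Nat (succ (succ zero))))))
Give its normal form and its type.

reduced normal form:
  refl (Vec (Vec Nat (succ (succ zero))) (succ (succ zero))) (vcons (Vec Nat (succ (succ zero))) (succ zero) (vcons Nat (succ zero) (succ (succ zero)) (vcons Nat zero zero (vnil Nat))) (vcons (Vec Nat (succ (succ zero))) zero (vcons Nat (succ zero) (succ (succ (succ zero))) (vcons Nat zero (succ (succ (succ (succ zero)))) (vnil Nat))) (vnil (Vec Nat (succ (succ zero))))))
inferred type:
  Eq (Vec (Vec Nat (succ (succ zero))) (succ (succ zero))) (vcons (Vec Nat (succ (succ zero))) (succ zero) (vcons Nat (succ zero) (succ (succ zero)) (vcons Nat zero zero (vnil Nat))) (vcons (Vec Nat (succ (succ zero))) zero (vcons Nat (succ zero) (succ (succ (succ zero))) (vcons Nat zero (succ (succ (succ (succ zero)))) (vnil Nat))) (vnil (Vec Nat (succ (succ zero)))))) (vcons (Vec Nat (succ (succ zero))) (succ zero) (vcons Nat (succ zero) (succ (succ zero)) (vcons Nat zero zero (vnil Nat))) (vcons (Vec Nat (succ (succ zero))) zero (vcons Nat (succ zero) (succ (succ (succ zero))) (vcons Nat zero (succ (succ (succ (succ zero)))) (vnil Nat))) (vnil (Vec Nat (succ (succ zero))))))


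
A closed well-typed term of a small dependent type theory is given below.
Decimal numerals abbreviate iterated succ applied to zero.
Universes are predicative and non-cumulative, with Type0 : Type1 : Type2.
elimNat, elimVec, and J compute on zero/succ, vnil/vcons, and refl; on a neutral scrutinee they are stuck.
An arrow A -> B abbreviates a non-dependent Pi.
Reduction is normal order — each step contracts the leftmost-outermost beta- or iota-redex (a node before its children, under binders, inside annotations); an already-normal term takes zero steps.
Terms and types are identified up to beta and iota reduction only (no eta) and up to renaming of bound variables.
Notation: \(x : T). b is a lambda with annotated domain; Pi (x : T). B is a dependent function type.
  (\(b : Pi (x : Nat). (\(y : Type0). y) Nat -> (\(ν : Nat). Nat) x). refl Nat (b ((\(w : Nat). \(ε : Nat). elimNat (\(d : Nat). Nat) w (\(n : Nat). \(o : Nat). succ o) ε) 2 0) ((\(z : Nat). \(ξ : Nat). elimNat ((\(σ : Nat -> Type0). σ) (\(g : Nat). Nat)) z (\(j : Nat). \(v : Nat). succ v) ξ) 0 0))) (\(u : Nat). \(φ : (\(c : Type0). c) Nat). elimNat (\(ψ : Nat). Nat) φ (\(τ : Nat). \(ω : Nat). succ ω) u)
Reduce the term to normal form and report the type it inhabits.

normal form:
  refl Nat 2
the term's type:
  Eq Nat 2 2
observation: 16 normal-order steps separate the term from its normal form.


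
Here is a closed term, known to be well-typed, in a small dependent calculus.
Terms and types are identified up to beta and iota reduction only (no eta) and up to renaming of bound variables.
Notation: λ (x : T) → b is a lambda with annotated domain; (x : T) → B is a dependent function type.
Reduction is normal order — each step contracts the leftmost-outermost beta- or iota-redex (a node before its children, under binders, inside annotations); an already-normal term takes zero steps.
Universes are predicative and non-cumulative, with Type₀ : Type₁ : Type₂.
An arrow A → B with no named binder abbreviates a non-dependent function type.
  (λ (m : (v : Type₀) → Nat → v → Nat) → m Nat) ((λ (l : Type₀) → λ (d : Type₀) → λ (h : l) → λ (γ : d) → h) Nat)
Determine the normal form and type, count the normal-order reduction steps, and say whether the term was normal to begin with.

reduced normal form:
  λ (m : Nat) → λ (v : Nat) → m
inferred type:
  Nat → Nat → Nat
reduction steps (normal order): 3
already normal: no
first contracted redex: a beta-redex


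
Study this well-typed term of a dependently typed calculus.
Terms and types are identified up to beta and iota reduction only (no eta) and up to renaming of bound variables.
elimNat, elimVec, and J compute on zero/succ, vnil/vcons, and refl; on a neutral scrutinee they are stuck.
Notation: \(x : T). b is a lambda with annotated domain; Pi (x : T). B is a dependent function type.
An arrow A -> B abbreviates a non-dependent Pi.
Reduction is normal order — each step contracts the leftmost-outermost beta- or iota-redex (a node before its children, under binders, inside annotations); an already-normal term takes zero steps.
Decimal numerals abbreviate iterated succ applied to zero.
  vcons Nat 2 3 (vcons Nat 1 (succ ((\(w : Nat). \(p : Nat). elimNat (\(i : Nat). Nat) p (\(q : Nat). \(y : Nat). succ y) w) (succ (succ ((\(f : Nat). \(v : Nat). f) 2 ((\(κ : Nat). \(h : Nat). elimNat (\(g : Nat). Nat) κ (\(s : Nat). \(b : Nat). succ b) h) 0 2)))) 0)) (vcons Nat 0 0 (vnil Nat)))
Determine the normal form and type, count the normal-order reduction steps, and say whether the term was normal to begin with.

resulting normal form:
  vcons Nat 2 3 (vcons Nat 1 5 (vcons Nat 0 0 (vnil Nat)))
the term's type:
  Vec Nat 3
reduction steps (normal order): 17
term was already normal: no
first contracted redex: a beta-redex


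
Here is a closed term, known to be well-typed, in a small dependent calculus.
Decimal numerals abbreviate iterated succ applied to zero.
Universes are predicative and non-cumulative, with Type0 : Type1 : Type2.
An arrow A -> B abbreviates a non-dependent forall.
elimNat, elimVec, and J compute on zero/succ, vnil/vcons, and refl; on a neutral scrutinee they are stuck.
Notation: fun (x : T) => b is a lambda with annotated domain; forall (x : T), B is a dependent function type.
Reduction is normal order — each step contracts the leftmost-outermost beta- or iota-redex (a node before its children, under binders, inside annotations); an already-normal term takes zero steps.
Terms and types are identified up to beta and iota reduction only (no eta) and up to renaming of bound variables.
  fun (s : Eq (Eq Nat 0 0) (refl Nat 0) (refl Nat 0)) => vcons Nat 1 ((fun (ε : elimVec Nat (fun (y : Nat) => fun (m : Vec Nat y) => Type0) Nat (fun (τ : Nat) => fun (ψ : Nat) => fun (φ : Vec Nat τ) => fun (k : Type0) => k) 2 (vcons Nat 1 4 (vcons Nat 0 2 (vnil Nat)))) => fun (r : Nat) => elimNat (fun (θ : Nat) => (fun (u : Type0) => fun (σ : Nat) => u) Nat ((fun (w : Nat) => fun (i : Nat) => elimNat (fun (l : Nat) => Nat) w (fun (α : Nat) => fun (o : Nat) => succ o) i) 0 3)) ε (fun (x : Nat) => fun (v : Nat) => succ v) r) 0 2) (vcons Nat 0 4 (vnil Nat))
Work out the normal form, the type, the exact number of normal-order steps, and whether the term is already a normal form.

normal form:
  fun (s : Eq (Eq Nat 0 0) (refl Nat 0) (refl Nat 0)) => vcons Nat 1 2 (vcons Nat 0 4 (vnil Nat))
the term's type:
  Eq (Eq Nat 0 0) (refl Nat 0) (refl Nat 0) -> Vec Nat 2
normal-order step count: 9
term was already normal: no
first contracted redex: a beta-redex


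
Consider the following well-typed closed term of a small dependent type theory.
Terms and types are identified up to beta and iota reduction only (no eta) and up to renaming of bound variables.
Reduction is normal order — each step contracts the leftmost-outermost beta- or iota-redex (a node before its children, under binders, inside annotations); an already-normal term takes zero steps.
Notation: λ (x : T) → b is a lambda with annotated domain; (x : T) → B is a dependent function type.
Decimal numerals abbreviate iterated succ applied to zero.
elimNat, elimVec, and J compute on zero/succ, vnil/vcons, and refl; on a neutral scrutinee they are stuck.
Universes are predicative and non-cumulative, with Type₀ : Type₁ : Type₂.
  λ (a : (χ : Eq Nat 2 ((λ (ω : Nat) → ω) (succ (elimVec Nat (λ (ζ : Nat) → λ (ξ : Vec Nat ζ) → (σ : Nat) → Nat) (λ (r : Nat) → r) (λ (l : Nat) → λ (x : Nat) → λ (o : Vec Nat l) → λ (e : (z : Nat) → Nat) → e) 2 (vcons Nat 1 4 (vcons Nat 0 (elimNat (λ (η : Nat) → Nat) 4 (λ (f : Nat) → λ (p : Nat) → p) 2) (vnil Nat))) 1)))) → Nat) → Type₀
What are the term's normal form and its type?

resulting normal form:
  λ (a : (χ : Eq Nat 2 2) → Nat) → Type₀
type:
  (a : (χ : Eq Nat 2 2) → Nat) → Type₁


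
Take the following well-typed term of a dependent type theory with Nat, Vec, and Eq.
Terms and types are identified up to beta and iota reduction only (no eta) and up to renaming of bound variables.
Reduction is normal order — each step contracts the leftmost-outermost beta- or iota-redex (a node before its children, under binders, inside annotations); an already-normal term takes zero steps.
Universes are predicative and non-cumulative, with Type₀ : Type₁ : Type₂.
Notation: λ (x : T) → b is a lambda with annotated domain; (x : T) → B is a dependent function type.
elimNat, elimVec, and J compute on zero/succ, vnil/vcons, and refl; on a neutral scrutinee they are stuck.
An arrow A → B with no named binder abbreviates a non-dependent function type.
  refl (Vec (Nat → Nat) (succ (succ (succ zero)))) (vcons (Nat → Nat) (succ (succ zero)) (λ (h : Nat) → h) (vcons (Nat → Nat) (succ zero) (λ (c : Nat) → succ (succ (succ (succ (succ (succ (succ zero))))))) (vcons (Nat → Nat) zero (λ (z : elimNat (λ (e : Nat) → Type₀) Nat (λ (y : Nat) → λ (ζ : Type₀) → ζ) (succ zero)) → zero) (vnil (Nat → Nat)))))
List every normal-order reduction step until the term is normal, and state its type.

normal-order reduction sequence:
  refl (Vec (Nat → Nat) (succ (succ (succ zero)))) (vcons (Nat → Nat) (succ (succ zero)) (λ (h : Nat) → h) (vcons (Nat → Nat) (succ zero) (λ (c : Nat) → succ (succ (succ (succ (succ (succ (succ zero))))))) (vcons (Nat → Nat) zero (λ (z : elimNat (λ (e : Nat) → Type₀) Nat (λ (y : Nat) → λ (ζ : Type₀) → ζ) (succ zero)) → zero) (vnil (Nat → Nat)))))
  ~> refl (Vec (Nat → Nat) (succ (succ (succ zero)))) (vcons (Nat → Nat) (succ (succ zero)) (λ (h : Nat) → h) (vcons (Nat → Nat) (succ zero) (λ (c : Nat) → succ (succ (succ (succ (succ (succ (succ zero))))))) (vcons (Nat → Nat) zero (λ (z : (λ (e : Nat) → λ (y : Type₀) → y) zero (elimNat (λ (ζ : Nat) → Type₀) Nat (λ (η : Nat) → λ (r : Type₀) → r) zero)) → zero) (vnil (Nat → Nat)))))
  ~> refl (Vec (Nat → Nat) (succ (succ (succ zero)))) (vcons (Nat → Nat) (succ (succ zero)) (λ (h : Nat) → h) (vcons (Nat → Nat) (succ zero) (λ (c : Nat) → succ (succ (succ (succ (succ (succ (succ zero))))))) (vcons (Nat → Nat) zero (λ (z : (λ (e : Type₀) → e) (elimNat (λ (y : Nat) → Type₀) Nat (λ (ζ : Nat) → λ (η : Type₀) → η) zero)) → zero) (vnil (Nat → Nat)))))
  ~> refl (Vec (Nat → Nat) (succ (succ (succ zero)))) (vcons (Nat → Nat) (succ (succ zero)) (λ (h : Nat) → h) (vcons (Nat → Nat) (succ zero) (λ (c : Nat) → succ (succ (succ (succ (succ (succ (succ zero))))))) (vcons (Nat → Nat) zero (λ (z : elimNat (λ (e : Nat) → Type₀) Nat (λ (y : Nat) → λ (ζ : Type₀) → ζ) zero) → zero) (vnil (Nat → Nat)))))
  ~> refl (Vec (Nat → Nat) (succ (succ (succ zero)))) (vcons (Nat → Nat) (succ (succ zero)) (λ (h : Nat) → h) (vcons (Nat → Nat) (succ zero) (λ (c : Nat) → succ (succ (succ (succ (succ (succ (succ zero))))))) (vcons (Nat → Nat) zero (λ (z : Nat) → zero) (vnil (Nat → Nat)))))
the term's type:
  Eq (Vec (Nat → Nat) (succ (succ (succ zero)))) (vcons (Nat → Nat) (succ (succ zero)) (λ (h : Nat) → h) (vcons (Nat → Nat) (succ zero) (λ (c : Nat) → succ (succ (succ (succ (succ (succ (succ zero))))))) (vcons (Nat → Nat) zero (λ (z : Nat) → zero) (vnil (Nat → Nat))))) (vcons (Nat → Nat) (succ (succ zero)) (λ (e : Nat) → e) (vcons (Nat → Nat) (succ zero) (λ (y : Nat) → succ (succ (succ (succ (succ (succ (succ zero))))))) (vcons (Nat → Nat) zero (λ (ζ : Nat) → zero) (vnil (Nat → Nat)))))


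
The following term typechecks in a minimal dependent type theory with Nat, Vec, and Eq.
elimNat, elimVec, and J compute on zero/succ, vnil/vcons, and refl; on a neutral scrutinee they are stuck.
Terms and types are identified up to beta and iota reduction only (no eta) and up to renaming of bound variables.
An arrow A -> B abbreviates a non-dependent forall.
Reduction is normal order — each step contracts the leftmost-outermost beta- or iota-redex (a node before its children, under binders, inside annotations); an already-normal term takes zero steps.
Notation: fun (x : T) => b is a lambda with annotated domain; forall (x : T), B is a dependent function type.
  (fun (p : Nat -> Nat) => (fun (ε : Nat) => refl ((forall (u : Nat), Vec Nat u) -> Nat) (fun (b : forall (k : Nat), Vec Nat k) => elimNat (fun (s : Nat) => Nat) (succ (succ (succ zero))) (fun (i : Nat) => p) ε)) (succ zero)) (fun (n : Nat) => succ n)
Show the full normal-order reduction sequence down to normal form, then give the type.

normal-order reduction sequence:
  (fun (p : Nat -> Nat) => (fun (ε : Nat) => refl ((forall (u : Nat), Vec Nat u) -> Nat) (fun (b : forall (k : Nat), Vec Nat k) => elimNat (fun (s : Nat) => Nat) (succ (succ (succ zero))) (fun (i : Nat) => p) ε)) (succ zero)) (fun (n : Nat) => succ n)
  ~> (fun (p : Nat) => refl ((forall (ε : Nat), Vec Nat ε) -> Nat) (fun (u : forall (b : Nat), Vec Nat b) => elimNat (fun (k : Nat) => Nat) (succ (succ (succ zero))) (fun (s : Nat) => fun (i : Nat) => succ i) p)) (succ zero)
  ~> refl ((forall (p : Nat), Vec Nat p) -> Nat) (fun (ε : forall (u : Nat), Vec Nat u) => elimNat (fun (b : Nat) => Nat) (succ (succ (succ zero))) (fun (k : Nat) => fun (s : Nat) => succ s) (succ zero))
  ~> refl ((forall (p : Nat), Vec Nat p) -> Nat) (fun (ε : forall (u : Nat), Vec Nat u) => (fun (b : Nat) => fun (k : Nat) => succ k) zero (elimNat (fun (s : Nat) => Nat) (succ (succ (succ zero))) (fun (i : Nat) => fun (n : Nat) => succ n) zero))
  ~> refl ((forall (p : Nat), Vec Nat p) -> Nat) (fun (ε : forall (u : Nat), Vec Nat u) => (fun (b : Nat) => succ b) (elimNat (fun (k : Nat) => Nat) (succ (succ (succ zero))) (fun (s : Nat) => fun (i : Nat) => succ i) zero))
  ~> refl ((forall (p : Nat), Vec Nat p) -> Nat) (fun (ε : forall (u : Nat), Vec Nat u) => succ (elimNat (fun (b : Nat) => Nat) (succ (succ (succ zero))) (fun (k : Nat) => fun (s : Nat) => succ s) zero))
  ~> refl ((forall (p : Nat), Vec Nat p) -> Nat) (fun (ε : forall (u : Nat), Vec Nat u) => succ (succ (succ (succ zero))))
type:
  Eq ((forall (p : Nat), Vec Nat p) -> Nat) (fun (ε : forall (u : Nat), Vec Nat u) => succ (succ (succ (succ zero)))) (fun (b : forall (k : Nat), Vec Nat k) => succ (succ (succ (succ zero))))


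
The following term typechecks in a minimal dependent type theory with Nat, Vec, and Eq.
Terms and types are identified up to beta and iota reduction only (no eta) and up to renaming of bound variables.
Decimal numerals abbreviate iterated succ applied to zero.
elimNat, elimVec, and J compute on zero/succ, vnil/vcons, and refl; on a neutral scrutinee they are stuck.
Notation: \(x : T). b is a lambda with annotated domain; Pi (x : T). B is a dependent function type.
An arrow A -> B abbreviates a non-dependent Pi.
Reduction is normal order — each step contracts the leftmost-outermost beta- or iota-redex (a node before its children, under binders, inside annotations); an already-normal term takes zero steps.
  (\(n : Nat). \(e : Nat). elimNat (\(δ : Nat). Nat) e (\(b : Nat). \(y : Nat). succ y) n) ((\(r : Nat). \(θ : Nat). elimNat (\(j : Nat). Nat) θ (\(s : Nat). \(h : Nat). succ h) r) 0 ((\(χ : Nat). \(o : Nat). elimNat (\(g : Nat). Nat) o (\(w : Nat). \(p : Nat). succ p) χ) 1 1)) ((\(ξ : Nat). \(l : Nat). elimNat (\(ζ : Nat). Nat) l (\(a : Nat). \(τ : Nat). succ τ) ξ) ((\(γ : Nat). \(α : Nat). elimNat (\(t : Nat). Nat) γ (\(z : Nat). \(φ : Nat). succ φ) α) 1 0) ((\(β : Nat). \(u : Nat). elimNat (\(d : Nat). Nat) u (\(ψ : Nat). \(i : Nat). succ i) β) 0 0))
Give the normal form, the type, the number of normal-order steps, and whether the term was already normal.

normal form:
  3
inferred type:
  Nat
steps to reach normal form (normal order): 30
started in normal form: no
first redex: a beta-redex


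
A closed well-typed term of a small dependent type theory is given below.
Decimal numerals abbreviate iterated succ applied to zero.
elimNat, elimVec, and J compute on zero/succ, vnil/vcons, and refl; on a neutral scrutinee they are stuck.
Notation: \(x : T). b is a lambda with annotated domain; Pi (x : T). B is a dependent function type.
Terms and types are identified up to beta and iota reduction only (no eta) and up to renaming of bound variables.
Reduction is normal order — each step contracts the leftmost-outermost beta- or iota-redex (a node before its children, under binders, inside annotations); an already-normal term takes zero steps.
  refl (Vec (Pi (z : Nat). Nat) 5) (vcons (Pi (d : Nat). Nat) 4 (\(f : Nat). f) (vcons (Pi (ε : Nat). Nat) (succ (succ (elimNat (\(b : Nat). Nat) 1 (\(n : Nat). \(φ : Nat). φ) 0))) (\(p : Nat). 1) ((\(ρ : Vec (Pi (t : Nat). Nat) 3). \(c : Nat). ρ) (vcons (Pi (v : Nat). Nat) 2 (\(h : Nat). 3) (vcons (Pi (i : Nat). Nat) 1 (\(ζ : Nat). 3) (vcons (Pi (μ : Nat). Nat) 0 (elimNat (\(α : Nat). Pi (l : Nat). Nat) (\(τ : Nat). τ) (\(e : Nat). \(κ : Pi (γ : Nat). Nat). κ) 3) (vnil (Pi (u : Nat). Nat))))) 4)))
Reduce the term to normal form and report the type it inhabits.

reduced normal form:
  refl (Vec (Pi (z : Nat). Nat) 5) (vcons (Pi (d : Nat). Nat) 4 (\(f : Nat). f) (vcons (Pi (ε : Nat). Nat) 3 (\(b : Nat). 1) (vcons (Pi (n : Nat). Nat) 2 (\(φ : Nat). 3) (vcons (Pi (p : Nat). Nat) 1 (\(ρ : Nat). 3) (vcons (Pi (t : Nat). Nat) 0 (\(c : Nat). c) (vnil (Pi (v : Nat). Nat)))))))
inferred type:
  Eq (Vec (Pi (z : Nat). Nat) 5) (vcons (Pi (d : Nat). Nat) 4 (\(f : Nat). f) (vcons (Pi (ε : Nat). Nat) 3 (\(b : Nat). 1) (vcons (Pi (n : Nat). Nat) 2 (\(φ : Nat). 3) (vcons (Pi (p : Nat). Nat) 1 (\(ρ : Nat). 3) (vcons (Pi (t : Nat). Nat) 0 (\(c : Nat). c) (vnil (Pi (v : Nat). Nat))))))) (vcons (Pi (h : Nat). Nat) 4 (\(i : Nat). i) (vcons (Pi (ζ : Nat). Nat) 3 (\(μ : Nat). 1) (vcons (Pi (α : Nat). Nat) 2 (\(l : Nat). 3) (vcons (Pi (τ : Nat). Nat) 1 (\(e : Nat). 3) (vcons (Pi (κ : Nat). Nat) 0 (\(γ : Nat). γ) (vnil (Pi (u : Nat). Nat)))))))
observation: the term reaches its normal form after 13 normal-order steps.


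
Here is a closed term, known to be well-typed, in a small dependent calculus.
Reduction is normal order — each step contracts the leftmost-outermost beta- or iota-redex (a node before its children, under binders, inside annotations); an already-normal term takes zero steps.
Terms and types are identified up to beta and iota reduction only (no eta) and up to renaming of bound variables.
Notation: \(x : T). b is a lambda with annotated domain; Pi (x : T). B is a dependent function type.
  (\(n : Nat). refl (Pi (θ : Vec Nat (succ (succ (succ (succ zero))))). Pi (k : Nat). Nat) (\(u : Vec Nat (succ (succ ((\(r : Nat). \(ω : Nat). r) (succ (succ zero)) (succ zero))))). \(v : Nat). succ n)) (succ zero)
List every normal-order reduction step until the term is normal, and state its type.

reduction (normal order):
  (\(n : Nat). refl (Pi (θ : Vec Nat (succ (succ (succ (succ zero))))). Pi (k : Nat). Nat) (\(u : Vec Nat (succ (succ ((\(r : Nat). \(ω : Nat). r) (succ (succ zero)) (succ zero))))). \(v : Nat). succ n)) (succ zero)
  ~> refl (Pi (n : Vec Nat (succ (succ (succ (succ zero))))). Pi (θ : Nat). Nat) (\(k : Vec Nat (succ (succ ((\(u : Nat). \(r : Nat). u) (succ (succ zero)) (succ zero))))). \(ω : Nat). succ (succ zero))
  ~> refl (Pi (n : Vec Nat (succ (succ (succ (succ zero))))). Pi (θ : Nat). Nat) (\(k : Vec Nat (succ (succ ((\(u : Nat). succ (succ zero)) (succ zero))))). \(r : Nat). succ (succ zero))
  ~> refl (Pi (n : Vec Nat (succ (succ (succ (succ zero))))). Pi (θ : Nat). Nat) (\(k : Vec Nat (succ (succ (succ (succ zero))))). \(u : Nat). succ (succ zero))
type:
  Eq (Pi (n : Vec Nat (succ (succ (succ (succ zero))))). Pi (θ : Nat). Nat) (\(k : Vec Nat (succ (succ (succ (succ zero))))). \(u : Nat). succ (succ zero)) (\(r : Vec Nat (succ (succ (succ (succ zero))))). \(ω : Nat). succ (succ zero))


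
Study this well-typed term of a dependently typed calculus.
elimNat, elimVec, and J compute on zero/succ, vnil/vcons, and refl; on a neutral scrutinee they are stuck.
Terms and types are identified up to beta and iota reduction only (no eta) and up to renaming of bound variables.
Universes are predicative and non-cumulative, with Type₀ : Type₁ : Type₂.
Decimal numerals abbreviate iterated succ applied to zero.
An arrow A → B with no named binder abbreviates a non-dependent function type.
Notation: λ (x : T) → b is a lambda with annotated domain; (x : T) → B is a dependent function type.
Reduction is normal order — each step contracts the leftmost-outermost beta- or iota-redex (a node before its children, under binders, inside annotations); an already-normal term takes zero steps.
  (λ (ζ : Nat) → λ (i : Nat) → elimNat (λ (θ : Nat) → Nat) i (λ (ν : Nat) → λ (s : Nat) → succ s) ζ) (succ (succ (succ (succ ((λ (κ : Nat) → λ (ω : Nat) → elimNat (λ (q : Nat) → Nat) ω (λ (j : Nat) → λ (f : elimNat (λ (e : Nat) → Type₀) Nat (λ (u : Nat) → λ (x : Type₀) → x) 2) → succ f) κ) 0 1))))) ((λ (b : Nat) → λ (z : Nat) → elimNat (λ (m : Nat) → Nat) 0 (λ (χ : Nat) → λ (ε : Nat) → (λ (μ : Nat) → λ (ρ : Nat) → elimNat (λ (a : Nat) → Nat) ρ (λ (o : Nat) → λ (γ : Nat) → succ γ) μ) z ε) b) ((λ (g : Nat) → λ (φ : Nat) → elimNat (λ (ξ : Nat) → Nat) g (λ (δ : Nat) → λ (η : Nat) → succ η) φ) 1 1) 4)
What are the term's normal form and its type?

normal form:
  13
the term's type:
  Nat
observation: contracting a beta-redex first, the term normalizes in 51 steps.


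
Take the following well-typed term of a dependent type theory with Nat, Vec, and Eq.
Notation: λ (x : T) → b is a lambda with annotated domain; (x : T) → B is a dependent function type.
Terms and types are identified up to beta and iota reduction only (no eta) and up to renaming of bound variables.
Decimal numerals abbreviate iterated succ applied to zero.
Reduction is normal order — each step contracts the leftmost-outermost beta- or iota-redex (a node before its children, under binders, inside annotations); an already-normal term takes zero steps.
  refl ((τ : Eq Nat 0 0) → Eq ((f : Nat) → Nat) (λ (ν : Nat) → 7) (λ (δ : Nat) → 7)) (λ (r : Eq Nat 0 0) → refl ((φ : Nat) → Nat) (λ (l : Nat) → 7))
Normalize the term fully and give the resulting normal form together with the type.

resulting normal form:
  refl ((τ : Eq Nat 0 0) → Eq ((f : Nat) → Nat) (λ (ν : Nat) → 7) (λ (δ : Nat) → 7)) (λ (r : Eq Nat 0 0) → refl ((φ : Nat) → Nat) (λ (l : Nat) → 7))
the term's type:
  Eq ((τ : Eq Nat 0 0) → Eq ((f : Nat) → Nat) (λ (ν : Nat) → 7) (λ (δ : Nat) → 7)) (λ (r : Eq Nat 0 0) → refl ((φ : Nat) → Nat) (λ (l : Nat) → 7)) (λ (t : Eq Nat 0 0) → refl ((a : Nat) → Nat) (λ (μ : Nat) → 7))
observation: the term is already in normal form.


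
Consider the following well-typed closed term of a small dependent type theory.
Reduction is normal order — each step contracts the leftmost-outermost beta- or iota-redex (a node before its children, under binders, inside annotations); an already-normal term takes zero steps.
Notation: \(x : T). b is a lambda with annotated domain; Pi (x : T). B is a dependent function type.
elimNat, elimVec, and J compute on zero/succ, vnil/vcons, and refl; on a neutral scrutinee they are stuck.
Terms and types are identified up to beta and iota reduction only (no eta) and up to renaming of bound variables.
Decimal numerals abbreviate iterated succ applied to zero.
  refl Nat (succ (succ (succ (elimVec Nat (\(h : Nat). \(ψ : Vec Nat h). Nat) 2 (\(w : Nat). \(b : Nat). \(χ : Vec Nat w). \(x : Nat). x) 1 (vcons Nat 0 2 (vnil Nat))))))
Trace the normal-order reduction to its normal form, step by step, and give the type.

reduction (normal order):
  refl Nat (succ (succ (succ (elimVec Nat (\(h : Nat). \(ψ : Vec Nat h). Nat) 2 (\(w : Nat). \(b : Nat). \(χ : Vec Nat w). \(x : Nat). x) 1 (vcons Nat 0 2 (vnil Nat))))))
  ~> refl Nat (succ (succ (succ ((\(h : Nat). \(ψ : Nat). \(w : Vec Nat h). \(b : Nat). b) 0 2 (vnil Nat) (elimVec Nat (\(χ : Nat). \(x : Vec Nat χ). Nat) 2 (\(j : Nat). \(q : Nat). \(f : Vec Nat j). \(ξ : Nat). ξ) 0 (vnil Nat))))))
  ~> refl Nat (succ (succ (succ ((\(h : Nat). \(ψ : Vec Nat 0). \(w : Nat). w) 2 (vnil Nat) (elimVec Nat (\(b : Nat). \(χ : Vec Nat b). Nat) 2 (\(x : Nat). \(j : Nat). \(q : Vec Nat x). \(f : Nat). f) 0 (vnil Nat))))))
  ~> refl Nat (succ (succ (succ ((\(h : Vec Nat 0). \(ψ : Nat). ψ) (vnil Nat) (elimVec Nat (\(w : Nat). \(b : Vec Nat w). Nat) 2 (\(χ : Nat). \(x : Nat). \(j : Vec Nat χ). \(q : Nat). q) 0 (vnil Nat))))))
  ~> refl Nat (succ (succ (succ ((\(h : Nat). h) (elimVec Nat (\(ψ : Nat). \(w : Vec Nat ψ). Nat) 2 (\(b : Nat). \(χ : Nat). \(x : Vec Nat b). \(j : Nat). j) 0 (vnil Nat))))))
  ~> refl Nat (succ (succ (succ (elimVec Nat (\(h : Nat). \(ψ : Vec Nat h). Nat) 2 (\(w : Nat). \(b : Nat). \(χ : Vec Nat w). \(x : Nat). x) 0 (vnil Nat)))))
  ~> refl Nat 5
the term's type:
  Eq Nat 5 5


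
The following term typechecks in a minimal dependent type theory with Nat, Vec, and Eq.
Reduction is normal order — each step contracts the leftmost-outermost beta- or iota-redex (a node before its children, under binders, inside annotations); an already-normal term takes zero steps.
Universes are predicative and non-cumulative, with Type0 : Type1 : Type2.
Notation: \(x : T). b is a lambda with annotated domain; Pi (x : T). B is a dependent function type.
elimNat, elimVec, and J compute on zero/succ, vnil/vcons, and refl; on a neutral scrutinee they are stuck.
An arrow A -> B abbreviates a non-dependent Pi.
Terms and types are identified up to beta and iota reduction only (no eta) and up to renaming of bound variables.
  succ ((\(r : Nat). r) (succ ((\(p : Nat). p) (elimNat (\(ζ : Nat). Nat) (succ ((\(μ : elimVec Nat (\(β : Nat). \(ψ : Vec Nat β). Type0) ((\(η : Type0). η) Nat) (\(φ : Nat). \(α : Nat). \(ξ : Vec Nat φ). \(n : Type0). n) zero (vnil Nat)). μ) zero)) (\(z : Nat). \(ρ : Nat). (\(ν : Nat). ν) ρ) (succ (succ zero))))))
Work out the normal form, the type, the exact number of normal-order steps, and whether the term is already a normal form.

reduced normal form:
  succ (succ (succ zero))
inferred type:
  Nat
reduction steps (normal order): 12
term was already normal: no
first redex: a beta-redex


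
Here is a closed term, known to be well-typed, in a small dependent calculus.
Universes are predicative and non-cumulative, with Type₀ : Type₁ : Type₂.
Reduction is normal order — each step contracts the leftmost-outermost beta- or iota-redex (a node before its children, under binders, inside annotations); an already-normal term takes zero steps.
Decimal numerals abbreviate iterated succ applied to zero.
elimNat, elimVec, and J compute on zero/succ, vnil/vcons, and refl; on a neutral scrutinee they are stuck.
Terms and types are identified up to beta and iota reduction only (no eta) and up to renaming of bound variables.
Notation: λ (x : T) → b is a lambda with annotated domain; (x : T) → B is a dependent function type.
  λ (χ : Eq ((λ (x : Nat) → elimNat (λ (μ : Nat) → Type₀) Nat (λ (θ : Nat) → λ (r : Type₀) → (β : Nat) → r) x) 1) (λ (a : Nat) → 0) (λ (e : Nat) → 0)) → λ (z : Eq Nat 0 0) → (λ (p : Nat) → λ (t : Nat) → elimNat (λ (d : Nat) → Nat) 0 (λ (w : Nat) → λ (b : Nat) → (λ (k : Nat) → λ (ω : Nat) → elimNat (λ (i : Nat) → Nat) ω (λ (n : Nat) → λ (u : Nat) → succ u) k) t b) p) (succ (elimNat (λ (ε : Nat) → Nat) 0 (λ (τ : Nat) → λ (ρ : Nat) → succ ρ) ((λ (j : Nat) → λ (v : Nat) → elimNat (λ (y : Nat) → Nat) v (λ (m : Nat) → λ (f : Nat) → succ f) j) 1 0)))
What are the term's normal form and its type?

normal form:
  λ (χ : Eq ((x : Nat) → Nat) (λ (μ : Nat) → 0) (λ (θ : Nat) → 0)) → λ (r : Eq Nat 0 0) → λ (β : Nat) → elimNat (λ (a : Nat) → Nat) (elimNat (λ (e : Nat) → Nat) 0 (λ (z : Nat) → λ (p : Nat) → succ p) β) (λ (t : Nat) → λ (d : Nat) → succ d) β
inferred type:
  (χ : Eq ((x : Nat) → Nat) (λ (μ : Nat) → 0) (λ (θ : Nat) → 0)) → (r : Eq Nat 0 0) → (β : Nat) → Nat


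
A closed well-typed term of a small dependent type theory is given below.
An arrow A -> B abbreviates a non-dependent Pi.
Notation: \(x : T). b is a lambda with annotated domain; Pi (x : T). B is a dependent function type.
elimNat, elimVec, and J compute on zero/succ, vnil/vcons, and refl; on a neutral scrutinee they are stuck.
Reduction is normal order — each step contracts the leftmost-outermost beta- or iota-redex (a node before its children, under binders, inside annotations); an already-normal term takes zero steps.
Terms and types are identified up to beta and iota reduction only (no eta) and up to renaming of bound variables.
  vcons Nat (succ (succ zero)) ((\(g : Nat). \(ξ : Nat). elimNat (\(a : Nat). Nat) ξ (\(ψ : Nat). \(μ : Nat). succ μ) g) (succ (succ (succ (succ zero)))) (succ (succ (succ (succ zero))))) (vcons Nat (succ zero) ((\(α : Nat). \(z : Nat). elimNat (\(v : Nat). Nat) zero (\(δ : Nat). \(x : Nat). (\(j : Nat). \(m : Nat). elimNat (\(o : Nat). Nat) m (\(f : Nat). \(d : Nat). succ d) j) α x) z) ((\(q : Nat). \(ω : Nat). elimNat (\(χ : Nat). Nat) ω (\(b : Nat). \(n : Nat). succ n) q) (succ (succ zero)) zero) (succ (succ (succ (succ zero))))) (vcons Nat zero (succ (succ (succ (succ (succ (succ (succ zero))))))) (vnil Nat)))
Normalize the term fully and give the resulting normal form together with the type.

normal form:
  vcons Nat (succ (succ zero)) (succ (succ (succ (succ (succ (succ (succ (succ zero)))))))) (vcons Nat (succ zero) (succ (succ (succ (succ (succ (succ (succ (succ zero)))))))) (vcons Nat zero (succ (succ (succ (succ (succ (succ (succ zero))))))) (vnil Nat)))
inferred type:
  Vec Nat (succ (succ (succ zero)))


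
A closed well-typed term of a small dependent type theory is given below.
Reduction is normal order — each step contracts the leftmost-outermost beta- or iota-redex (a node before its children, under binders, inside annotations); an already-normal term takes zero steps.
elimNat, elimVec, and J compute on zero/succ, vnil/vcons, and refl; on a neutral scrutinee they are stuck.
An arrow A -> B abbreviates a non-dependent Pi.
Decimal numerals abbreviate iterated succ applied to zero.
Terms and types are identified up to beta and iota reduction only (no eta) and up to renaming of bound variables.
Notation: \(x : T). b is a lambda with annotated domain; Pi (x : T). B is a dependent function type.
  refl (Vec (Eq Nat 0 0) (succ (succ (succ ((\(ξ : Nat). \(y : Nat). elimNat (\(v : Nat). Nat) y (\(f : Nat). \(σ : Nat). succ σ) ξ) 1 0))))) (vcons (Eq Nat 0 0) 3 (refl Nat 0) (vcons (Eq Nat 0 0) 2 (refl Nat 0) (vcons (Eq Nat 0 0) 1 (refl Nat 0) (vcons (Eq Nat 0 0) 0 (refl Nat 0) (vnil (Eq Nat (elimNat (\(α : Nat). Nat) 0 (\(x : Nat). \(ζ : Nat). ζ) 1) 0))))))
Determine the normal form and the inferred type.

normal form:
  refl (Vec (Eq Nat 0 0) 4) (vcons (Eq Nat 0 0) 3 (refl Nat 0) (vcons (Eq Nat 0 0) 2 (refl Nat 0) (vcons (Eq Nat 0 0) 1 (refl Nat 0) (vcons (Eq Nat 0 0) 0 (refl Nat 0) (vnil (Eq Nat 0 0))))))
the term's type:
  Eq (Vec (Eq Nat 0 0) 4) (vcons (Eq Nat 0 0) 3 (refl Nat 0) (vcons (Eq Nat 0 0) 2 (refl Nat 0) (vcons (Eq Nat 0 0) 1 (refl Nat 0) (vcons (Eq Nat 0 0) 0 (refl Nat 0) (vnil (Eq Nat 0 0)))))) (vcons (Eq Nat 0 0) 3 (refl Nat 0) (vcons (Eq Nat 0 0) 2 (refl Nat 0) (vcons (Eq Nat 0 0) 1 (refl Nat 0) (vcons (Eq Nat 0 0) 0 (refl Nat 0) (vnil (Eq Nat 0 0))))))


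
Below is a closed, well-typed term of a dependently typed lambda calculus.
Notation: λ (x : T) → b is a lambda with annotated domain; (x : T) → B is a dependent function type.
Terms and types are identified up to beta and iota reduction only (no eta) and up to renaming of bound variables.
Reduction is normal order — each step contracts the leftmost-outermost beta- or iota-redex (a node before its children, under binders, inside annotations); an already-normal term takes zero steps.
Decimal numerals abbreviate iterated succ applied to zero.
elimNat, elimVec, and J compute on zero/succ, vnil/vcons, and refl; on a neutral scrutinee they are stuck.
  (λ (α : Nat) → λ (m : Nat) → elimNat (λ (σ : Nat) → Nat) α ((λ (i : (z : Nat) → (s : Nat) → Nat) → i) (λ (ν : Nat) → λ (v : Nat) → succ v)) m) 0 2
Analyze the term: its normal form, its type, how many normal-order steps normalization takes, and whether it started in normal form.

resulting normal form:
  2
the term's type:
  Nat
reduction steps (normal order): 11
already normal: no
first redex: a beta-redex


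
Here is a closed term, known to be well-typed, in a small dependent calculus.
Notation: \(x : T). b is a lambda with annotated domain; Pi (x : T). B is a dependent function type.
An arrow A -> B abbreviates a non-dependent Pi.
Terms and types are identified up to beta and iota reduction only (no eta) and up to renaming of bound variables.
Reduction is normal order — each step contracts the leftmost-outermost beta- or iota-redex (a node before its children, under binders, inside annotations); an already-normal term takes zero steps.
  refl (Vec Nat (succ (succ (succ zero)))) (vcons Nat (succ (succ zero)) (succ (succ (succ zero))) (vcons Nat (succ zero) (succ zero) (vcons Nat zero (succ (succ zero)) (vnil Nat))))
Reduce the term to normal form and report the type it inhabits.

resulting normal form:
  refl (Vec Nat (succ (succ (succ zero)))) (vcons Nat (succ (succ zero)) (succ (succ (succ zero))) (vcons Nat (succ zero) (succ zero) (vcons Nat zero (succ (succ zero)) (vnil Nat))))
inferred type:
  Eq (Vec Nat (succ (succ (succ zero)))) (vcons Nat (succ (succ zero)) (succ (succ (succ zero))) (vcons Nat (succ zero) (succ zero) (vcons Nat zero (succ (succ zero)) (vnil Nat)))) (vcons Nat (succ (succ zero)) (succ (succ (succ zero))) (vcons Nat (succ zero) (succ zero) (vcons Nat zero (succ (succ zero)) (vnil Nat))))


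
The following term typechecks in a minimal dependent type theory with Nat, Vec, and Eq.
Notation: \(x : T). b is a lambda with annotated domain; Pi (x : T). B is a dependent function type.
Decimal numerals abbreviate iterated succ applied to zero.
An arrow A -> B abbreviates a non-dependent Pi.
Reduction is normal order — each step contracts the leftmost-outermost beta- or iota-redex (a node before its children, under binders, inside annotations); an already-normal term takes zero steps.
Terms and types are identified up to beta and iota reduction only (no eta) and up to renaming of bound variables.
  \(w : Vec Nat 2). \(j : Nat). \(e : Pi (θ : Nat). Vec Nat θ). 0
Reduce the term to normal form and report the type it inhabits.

reduced normal form:
  \(w : Vec Nat 2). \(j : Nat). \(e : Pi (θ : Nat). Vec Nat θ). 0
the term's type:
  Vec Nat 2 -> Nat -> (Pi (w : Nat). Vec Nat w) -> Nat


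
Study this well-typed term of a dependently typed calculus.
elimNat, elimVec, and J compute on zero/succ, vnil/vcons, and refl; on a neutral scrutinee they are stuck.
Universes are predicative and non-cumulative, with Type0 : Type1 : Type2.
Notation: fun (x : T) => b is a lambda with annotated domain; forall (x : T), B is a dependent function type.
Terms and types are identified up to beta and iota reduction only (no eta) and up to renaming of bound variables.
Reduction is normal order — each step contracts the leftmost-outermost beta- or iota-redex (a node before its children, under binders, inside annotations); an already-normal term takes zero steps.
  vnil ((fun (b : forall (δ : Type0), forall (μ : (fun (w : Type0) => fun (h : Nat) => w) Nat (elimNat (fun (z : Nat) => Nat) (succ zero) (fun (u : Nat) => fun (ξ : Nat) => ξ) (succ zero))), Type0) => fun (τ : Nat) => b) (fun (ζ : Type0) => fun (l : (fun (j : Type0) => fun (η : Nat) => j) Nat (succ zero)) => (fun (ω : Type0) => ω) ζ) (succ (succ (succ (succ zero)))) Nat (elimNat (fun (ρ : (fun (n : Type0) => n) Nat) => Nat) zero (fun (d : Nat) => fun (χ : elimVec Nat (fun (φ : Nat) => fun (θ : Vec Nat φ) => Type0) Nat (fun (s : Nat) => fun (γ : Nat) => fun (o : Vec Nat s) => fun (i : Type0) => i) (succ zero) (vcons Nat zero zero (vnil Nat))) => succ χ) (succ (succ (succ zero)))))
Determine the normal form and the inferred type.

normal form:
  vnil Nat
the term's type:
  Vec Nat zero
observation: contracting a beta-redex first, the term normalizes in 5 steps.


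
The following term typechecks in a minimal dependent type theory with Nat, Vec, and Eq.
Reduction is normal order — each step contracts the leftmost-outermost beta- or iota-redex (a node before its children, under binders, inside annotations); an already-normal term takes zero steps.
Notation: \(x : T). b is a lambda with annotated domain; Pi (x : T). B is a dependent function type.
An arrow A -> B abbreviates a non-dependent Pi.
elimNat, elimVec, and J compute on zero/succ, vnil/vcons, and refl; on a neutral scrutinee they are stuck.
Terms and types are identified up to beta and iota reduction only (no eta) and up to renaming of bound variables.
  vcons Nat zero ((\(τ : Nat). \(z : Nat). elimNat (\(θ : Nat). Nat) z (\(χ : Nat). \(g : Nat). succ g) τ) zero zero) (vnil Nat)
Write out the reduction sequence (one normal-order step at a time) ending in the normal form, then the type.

reduction (normal order):
  vcons Nat zero ((\(τ : Nat). \(z : Nat). elimNat (\(θ : Nat). Nat) z (\(χ : Nat). \(g : Nat). succ g) τ) zero zero) (vnil Nat)
  ~> vcons Nat zero ((\(τ : Nat). elimNat (\(z : Nat). Nat) τ (\(θ : Nat). \(χ : Nat). succ χ) zero) zero) (vnil Nat)
  ~> vcons Nat zero (elimNat (\(τ : Nat). Nat) zero (\(z : Nat). \(θ : Nat). succ θ) zero) (vnil Nat)
  ~> vcons Nat zero zero (vnil Nat)
the term's type:
  Vec Nat (succ zero)


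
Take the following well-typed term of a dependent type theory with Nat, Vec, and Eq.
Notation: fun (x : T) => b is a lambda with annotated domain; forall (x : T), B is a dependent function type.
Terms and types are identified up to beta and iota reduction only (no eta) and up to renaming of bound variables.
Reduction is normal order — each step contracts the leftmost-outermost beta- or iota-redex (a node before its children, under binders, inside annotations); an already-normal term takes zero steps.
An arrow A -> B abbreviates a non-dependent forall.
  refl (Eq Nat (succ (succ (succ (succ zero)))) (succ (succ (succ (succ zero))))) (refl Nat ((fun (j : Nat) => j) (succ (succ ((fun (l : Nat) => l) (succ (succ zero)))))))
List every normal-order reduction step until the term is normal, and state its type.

normal-order reduction sequence:
  refl (Eq Nat (succ (succ (succ (succ zero)))) (succ (succ (succ (succ zero))))) (refl Nat ((fun (j : Nat) => j) (succ (succ ((fun (l : Nat) => l) (succ (succ zero)))))))
  ~> refl (Eq Nat (succ (succ (succ (succ zero)))) (succ (succ (succ (succ zero))))) (refl Nat (succ (succ ((fun (j : Nat) => j) (succ (succ zero))))))
  ~> refl (Eq Nat (succ (succ (succ (succ zero)))) (succ (succ (succ (succ zero))))) (refl Nat (succ (succ (succ (succ zero)))))
the term's type:
  Eq (Eq Nat (succ (succ (succ (succ zero)))) (succ (succ (succ (succ zero))))) (refl Nat (succ (succ (succ (succ zero))))) (refl Nat (succ (succ (succ (succ zero)))))
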